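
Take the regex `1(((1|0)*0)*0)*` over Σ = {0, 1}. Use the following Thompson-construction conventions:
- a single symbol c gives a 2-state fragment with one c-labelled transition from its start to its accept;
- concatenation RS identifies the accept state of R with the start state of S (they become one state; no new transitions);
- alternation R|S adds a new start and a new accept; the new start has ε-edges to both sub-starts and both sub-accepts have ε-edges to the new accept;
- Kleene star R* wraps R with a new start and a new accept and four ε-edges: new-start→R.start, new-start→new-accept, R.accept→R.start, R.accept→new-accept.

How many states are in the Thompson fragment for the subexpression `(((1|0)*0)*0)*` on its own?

14

Fragment for `(((1|0)*0)*0)*`:
Each of the 4 symbol leaves contributes a 2-state fragment.
  1|0 : 6 states
  (1|0)* : 8 states
  (1|0)*0 : 9 states
  ((1|0)*0)* : 11 states
  ((1|0)*0)*0 : 12 states
  (((1|0)*0)*0)* : 14 states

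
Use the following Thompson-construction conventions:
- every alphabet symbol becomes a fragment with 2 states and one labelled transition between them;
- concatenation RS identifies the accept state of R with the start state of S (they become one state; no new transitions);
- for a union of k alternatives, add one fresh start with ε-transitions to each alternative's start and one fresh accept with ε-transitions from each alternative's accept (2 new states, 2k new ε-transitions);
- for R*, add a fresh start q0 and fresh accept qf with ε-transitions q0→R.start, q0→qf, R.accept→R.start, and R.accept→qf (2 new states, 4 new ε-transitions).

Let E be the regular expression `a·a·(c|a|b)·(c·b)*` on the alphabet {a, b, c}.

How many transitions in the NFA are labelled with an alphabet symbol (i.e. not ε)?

7

Building bottom-up:
Each of the 7 symbol leaves contributes exactly 1 symbol transition.
  c|a|b → 3 symbol transitions
  c·b → 2 symbol transitions
  (c·b)* → 2 symbol transitions
  a·a·(c|a|b)·(c·b)* → 7 symbol transitions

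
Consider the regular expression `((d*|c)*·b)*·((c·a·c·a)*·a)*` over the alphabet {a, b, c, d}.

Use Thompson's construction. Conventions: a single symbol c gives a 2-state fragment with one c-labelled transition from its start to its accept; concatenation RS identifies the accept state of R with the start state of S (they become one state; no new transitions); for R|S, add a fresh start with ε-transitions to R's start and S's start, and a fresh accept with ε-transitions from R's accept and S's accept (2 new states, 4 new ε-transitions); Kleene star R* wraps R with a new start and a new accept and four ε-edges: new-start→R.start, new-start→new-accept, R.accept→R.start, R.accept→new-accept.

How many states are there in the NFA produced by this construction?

22

Recursing over subexpressions:
Each of the 8 symbol leaves contributes a 2-state fragment.
  d* — 4 states
  d*|c — 8 states
  (d*|c)* — 10 states
  (d*|c)*·b — 11 states
  ((d*|c)*·b)* — 13 states
  c·a·c·a — 5 states
  (c·a·c·a)* — 7 states
  (c·a·c·a)*·a — 8 states
  ((c·a·c·a)*·a)* — 10 states
  ((d*|c)*·b)*·((c·a·c·a)*·a)* — 22 states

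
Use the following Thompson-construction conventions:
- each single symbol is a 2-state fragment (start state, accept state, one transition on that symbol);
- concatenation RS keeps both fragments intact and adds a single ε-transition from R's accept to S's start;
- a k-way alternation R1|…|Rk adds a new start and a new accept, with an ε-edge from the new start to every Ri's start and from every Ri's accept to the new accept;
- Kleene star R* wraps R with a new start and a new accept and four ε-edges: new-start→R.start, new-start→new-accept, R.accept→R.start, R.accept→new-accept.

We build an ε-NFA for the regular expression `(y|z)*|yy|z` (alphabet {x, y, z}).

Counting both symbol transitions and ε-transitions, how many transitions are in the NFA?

By structural recursion:
Each of the 5 symbol leaves contributes 1 transition (1 symbol, 0 ε).
  y|z = 6 transitions (2 symbol, 4 ε)
  (y|z)* = 10 transitions (2 symbol, 8 ε)
  yy = 3 transitions (2 symbol, 1 ε)
  (y|z)*|yy|z = 20 transitions (5 symbol, 15 ε)

20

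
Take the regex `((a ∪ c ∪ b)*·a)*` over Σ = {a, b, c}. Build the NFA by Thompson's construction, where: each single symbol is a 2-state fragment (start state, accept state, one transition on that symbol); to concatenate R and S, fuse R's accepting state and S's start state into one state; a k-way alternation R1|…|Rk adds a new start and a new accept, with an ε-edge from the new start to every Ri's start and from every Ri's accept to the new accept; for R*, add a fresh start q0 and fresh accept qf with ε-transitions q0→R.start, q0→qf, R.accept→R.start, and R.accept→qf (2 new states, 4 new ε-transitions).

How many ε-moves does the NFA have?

Building bottom-up:
Each of the 4 symbol leaves contributes 0 ε-transitions.
  a ∪ c ∪ b = 6 ε-transitions
  (a ∪ c ∪ b)* = 10 ε-transitions
  (a ∪ c ∪ b)*·a = 10 ε-transitions
  ((a ∪ c ∪ b)*·a)* = 14 ε-transitions

14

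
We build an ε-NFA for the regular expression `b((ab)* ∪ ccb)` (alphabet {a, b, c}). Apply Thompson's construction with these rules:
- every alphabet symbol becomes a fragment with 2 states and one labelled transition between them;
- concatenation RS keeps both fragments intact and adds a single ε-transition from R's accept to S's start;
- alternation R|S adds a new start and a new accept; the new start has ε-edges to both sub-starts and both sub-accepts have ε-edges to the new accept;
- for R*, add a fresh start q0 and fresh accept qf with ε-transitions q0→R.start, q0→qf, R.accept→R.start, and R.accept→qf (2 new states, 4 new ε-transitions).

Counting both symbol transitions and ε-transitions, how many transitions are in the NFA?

18

Building bottom-up:
Each of the 6 symbol leaves contributes 1 transition (1 symbol, 0 ε).
  ab : 3 transitions (2 symbol, 1 ε)
  (ab)* : 7 transitions (2 symbol, 5 ε)
  ccb : 5 transitions (3 symbol, 2 ε)
  (ab)* ∪ ccb : 16 transitions (5 symbol, 11 ε)
  b((ab)* ∪ ccb) : 18 transitions (6 symbol, 12 ε)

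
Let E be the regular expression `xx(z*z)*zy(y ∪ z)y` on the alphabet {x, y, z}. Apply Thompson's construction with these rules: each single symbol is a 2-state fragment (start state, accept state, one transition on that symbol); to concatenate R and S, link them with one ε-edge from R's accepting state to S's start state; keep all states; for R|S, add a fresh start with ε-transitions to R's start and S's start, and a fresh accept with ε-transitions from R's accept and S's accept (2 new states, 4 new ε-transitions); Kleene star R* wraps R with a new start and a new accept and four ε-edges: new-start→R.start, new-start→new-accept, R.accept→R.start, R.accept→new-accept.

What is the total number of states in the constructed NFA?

24

Building bottom-up:
Each of the 9 symbol leaves contributes a 2-state fragment.
  z* — 4 states
  z*z — 6 states
  (z*z)* — 8 states
  y ∪ z — 6 states
  xx(z*z)*zy(y ∪ z)y — 24 states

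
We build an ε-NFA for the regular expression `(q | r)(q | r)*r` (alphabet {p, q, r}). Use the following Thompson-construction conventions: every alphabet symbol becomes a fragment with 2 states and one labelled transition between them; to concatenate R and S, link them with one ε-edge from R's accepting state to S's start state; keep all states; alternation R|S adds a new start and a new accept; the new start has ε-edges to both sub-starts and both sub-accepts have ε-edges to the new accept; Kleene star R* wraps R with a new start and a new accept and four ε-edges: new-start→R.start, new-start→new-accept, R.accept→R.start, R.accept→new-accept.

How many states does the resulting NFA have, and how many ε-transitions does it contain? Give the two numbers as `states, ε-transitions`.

16, 14

Recursing over subexpressions:
Each of the 5 symbol leaves contributes 2 states and 0 ε-transitions.
  q | r = 6 states, 4 ε-transitions
  q | r = 6 states, 4 ε-transitions
  (q | r)* = 8 states, 8 ε-transitions
  (q | r)(q | r)*r = 16 states, 14 ε-transitions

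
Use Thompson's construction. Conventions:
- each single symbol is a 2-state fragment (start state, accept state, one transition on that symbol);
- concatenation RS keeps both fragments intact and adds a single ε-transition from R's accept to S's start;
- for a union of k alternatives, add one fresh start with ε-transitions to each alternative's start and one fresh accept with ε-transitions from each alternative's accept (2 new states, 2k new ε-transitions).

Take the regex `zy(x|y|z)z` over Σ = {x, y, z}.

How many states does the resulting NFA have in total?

14

Per subexpression:
Each of the 6 symbol leaves contributes a 2-state fragment.
  x|y|z — 8 states
  zy(x|y|z)z — 14 states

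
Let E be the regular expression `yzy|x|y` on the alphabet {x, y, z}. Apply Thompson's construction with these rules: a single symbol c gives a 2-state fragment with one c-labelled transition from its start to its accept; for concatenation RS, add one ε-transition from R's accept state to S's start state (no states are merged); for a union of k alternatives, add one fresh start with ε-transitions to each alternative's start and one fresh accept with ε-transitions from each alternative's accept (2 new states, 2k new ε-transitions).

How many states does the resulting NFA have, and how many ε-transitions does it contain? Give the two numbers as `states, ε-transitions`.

Per subexpression:
Each of the 5 symbol leaves contributes 2 states and 0 ε-transitions.
  yzy : 6 states, 2 ε-transitions
  yzy|x|y : 12 states, 8 ε-transitions

12, 8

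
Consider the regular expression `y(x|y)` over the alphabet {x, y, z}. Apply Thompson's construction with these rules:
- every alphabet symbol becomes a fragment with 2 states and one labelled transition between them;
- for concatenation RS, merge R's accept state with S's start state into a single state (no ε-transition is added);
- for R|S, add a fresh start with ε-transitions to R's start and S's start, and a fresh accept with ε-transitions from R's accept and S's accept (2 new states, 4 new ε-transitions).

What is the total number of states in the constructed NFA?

7

By structural recursion:
Each of the 3 symbol leaves contributes a 2-state fragment.
  x|y — 6 states
  y(x|y) — 7 states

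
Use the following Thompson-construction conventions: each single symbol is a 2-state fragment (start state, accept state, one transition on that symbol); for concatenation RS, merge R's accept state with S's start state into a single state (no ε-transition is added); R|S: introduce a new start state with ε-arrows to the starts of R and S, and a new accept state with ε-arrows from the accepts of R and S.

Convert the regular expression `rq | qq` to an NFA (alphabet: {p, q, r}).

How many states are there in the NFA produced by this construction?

8

Bottom-up over the parse tree:
Each of the 4 symbol leaves contributes a 2-state fragment.
  rq : 3 states
  qq : 3 states
  rq | qq : 8 states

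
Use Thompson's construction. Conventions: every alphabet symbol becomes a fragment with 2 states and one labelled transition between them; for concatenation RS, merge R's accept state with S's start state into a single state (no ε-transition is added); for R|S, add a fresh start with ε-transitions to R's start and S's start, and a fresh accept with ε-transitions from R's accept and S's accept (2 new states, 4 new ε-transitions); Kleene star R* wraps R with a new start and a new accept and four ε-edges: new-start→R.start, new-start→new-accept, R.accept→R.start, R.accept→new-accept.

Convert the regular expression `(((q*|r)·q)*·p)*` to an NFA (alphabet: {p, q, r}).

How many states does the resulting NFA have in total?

14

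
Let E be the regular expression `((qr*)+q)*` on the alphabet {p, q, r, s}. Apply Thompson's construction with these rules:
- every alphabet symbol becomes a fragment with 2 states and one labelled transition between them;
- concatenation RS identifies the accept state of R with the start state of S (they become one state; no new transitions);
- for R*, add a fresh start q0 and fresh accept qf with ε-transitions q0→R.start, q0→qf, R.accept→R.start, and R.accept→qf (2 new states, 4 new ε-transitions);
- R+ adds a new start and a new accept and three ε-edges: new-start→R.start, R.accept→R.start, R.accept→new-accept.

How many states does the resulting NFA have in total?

Building bottom-up:
Each of the 3 symbol leaves contributes a 2-state fragment.
  r* = 4 states
  qr* = 5 states
  (qr*)+ = 7 states
  (qr*)+q = 8 states
  ((qr*)+q)* = 10 states

10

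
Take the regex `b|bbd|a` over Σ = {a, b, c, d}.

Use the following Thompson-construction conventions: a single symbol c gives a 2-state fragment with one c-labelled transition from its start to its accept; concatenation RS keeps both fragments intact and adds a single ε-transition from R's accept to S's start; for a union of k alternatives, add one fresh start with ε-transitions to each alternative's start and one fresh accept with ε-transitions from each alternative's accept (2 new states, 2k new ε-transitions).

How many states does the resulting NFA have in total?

12

By structural recursion:
Each of the 5 symbol leaves contributes a 2-state fragment.
  bbd → 6 states
  b|bbd|a → 12 states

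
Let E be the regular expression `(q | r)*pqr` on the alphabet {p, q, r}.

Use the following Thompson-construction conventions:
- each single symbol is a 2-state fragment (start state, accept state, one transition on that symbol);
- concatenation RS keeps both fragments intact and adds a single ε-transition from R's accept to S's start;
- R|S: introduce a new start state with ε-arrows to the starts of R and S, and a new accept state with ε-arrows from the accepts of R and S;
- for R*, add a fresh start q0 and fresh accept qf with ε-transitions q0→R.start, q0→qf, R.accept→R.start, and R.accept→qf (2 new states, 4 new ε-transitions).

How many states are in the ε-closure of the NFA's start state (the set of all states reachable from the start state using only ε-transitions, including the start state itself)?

6

Work bottom-up. For each fragment F, track |ε-closure(F.start)| and whether F's accept lies in that closure (i.e. whether F accepts ε). A single-symbol fragment has closure size 1 and does not accept ε.
  q | r : new start ε-reaches every alternative's start; none of them accept ε, so the new accept is not reached: |closure| = 1 + 1 + 1 = 3
  (q | r)* : the star's fresh start ε-reaches both the body's start and the fresh accept: |closure| = 2 + 3 = 5
  (q | r)*pqr : |closure| = 5 + 1 = 6 (closure spills across the concat boundary because the left factor accepts ε)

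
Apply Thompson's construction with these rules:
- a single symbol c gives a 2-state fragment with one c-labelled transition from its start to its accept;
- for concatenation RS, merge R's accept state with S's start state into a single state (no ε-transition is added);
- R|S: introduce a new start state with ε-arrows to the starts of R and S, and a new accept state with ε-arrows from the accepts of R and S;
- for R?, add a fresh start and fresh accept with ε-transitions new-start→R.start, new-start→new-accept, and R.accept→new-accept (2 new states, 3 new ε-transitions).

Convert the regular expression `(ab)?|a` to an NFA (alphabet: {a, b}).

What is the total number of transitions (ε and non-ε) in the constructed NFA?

10

Per subexpression:
Each of the 3 symbol leaves contributes 1 transition (1 symbol, 0 ε).
  ab → 2 transitions (2 symbol, 0 ε)
  (ab)? → 5 transitions (2 symbol, 3 ε)
  (ab)?|a → 10 transitions (3 symbol, 7 ε)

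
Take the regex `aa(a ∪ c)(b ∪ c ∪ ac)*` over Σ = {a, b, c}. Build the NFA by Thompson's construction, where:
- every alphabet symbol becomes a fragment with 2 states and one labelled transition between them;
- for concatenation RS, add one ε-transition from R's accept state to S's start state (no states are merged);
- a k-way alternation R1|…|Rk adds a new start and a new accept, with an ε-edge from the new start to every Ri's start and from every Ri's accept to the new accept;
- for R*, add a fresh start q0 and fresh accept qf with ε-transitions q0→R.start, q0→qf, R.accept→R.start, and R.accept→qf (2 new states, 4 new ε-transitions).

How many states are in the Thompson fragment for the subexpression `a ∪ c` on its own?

Fragment for `a ∪ c`:
Each of the 2 symbol leaves contributes a 2-state fragment.
  a ∪ c — 6 states

6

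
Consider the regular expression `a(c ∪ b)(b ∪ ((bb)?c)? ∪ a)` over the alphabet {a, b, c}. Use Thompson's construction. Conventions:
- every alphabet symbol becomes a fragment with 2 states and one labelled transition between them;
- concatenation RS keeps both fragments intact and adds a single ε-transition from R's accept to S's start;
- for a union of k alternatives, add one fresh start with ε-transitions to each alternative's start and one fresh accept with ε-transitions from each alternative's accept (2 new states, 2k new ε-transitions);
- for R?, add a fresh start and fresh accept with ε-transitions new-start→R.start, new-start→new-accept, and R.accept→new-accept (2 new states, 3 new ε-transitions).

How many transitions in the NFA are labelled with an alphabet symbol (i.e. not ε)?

Per subexpression:
Each of the 8 symbol leaves contributes exactly 1 symbol transition.
  c ∪ b = 2 symbol transitions
  bb = 2 symbol transitions
  (bb)? = 2 symbol transitions
  (bb)?c = 3 symbol transitions
  ((bb)?c)? = 3 symbol transitions
  b ∪ ((bb)?c)? ∪ a = 5 symbol transitions
  a(c ∪ b)(b ∪ ((bb)?c)? ∪ a) = 8 symbol transitions

8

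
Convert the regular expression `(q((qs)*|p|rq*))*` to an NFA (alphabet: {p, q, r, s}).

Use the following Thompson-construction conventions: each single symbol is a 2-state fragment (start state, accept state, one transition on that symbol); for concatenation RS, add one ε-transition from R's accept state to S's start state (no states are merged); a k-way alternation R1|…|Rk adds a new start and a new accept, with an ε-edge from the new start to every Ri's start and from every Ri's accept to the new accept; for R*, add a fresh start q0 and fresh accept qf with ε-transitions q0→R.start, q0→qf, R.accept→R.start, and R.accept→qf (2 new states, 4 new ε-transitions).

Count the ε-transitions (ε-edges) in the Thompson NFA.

Recursing over subexpressions:
Each of the 6 symbol leaves contributes 0 ε-transitions.
  qs = 1 ε-transition
  (qs)* = 5 ε-transitions
  q* = 4 ε-transitions
  rq* = 5 ε-transitions
  (qs)*|p|rq* = 16 ε-transitions
  q((qs)*|p|rq*) = 17 ε-transitions
  (q((qs)*|p|rq*))* = 21 ε-transitions

21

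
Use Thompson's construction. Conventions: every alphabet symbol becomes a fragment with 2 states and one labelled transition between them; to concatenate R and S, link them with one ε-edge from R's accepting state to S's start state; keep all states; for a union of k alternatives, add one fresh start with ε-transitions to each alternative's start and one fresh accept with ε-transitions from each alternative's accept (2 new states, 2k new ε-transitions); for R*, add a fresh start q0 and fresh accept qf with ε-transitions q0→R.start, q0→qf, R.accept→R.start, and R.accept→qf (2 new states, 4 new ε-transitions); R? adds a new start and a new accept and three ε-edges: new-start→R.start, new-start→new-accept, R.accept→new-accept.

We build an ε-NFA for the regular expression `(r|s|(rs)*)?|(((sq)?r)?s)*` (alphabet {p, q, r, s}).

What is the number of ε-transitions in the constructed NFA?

31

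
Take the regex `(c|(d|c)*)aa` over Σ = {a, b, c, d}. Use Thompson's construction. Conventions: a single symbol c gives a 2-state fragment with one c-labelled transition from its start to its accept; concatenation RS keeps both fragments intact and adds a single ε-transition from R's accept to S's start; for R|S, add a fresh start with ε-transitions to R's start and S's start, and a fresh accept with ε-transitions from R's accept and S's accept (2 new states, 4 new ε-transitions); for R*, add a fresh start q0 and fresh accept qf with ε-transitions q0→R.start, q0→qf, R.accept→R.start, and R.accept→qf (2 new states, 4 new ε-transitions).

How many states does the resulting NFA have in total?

16

Building bottom-up:
Each of the 5 symbol leaves contributes a 2-state fragment.
  d|c — 6 states
  (d|c)* — 8 states
  c|(d|c)* — 12 states
  (c|(d|c)*)aa — 16 states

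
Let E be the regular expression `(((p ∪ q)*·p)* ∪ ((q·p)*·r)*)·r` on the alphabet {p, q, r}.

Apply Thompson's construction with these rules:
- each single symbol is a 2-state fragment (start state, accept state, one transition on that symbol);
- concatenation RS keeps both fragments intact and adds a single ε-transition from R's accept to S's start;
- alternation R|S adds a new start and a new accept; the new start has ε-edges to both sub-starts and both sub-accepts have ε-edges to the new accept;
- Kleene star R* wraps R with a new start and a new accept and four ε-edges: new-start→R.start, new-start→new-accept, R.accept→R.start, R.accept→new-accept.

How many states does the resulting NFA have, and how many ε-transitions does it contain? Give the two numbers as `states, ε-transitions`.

26, 28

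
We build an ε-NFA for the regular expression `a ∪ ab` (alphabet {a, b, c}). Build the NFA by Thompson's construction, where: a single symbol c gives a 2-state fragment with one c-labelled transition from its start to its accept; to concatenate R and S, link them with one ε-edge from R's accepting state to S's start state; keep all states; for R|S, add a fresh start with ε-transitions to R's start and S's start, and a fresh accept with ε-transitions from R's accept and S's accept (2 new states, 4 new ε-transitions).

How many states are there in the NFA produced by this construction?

Building bottom-up:
Each of the 3 symbol leaves contributes a 2-state fragment.
  ab — 4 states
  a ∪ ab — 8 states

8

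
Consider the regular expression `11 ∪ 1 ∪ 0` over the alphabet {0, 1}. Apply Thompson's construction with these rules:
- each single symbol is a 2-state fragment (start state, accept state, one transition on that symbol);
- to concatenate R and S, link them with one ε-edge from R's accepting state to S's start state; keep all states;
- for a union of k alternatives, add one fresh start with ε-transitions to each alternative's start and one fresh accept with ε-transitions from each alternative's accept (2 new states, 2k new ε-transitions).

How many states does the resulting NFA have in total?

Recursing over subexpressions:
Each of the 4 symbol leaves contributes a 2-state fragment.
  11 = 4 states
  11 ∪ 1 ∪ 0 = 10 states

10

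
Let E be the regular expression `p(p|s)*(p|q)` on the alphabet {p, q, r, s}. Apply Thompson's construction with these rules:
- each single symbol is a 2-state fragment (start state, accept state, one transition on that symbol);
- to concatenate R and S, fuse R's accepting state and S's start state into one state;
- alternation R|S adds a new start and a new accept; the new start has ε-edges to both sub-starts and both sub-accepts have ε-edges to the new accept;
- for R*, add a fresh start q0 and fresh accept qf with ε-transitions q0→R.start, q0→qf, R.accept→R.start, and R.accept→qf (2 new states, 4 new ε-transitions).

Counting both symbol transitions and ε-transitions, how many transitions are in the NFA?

17

Building bottom-up:
Each of the 5 symbol leaves contributes 1 transition (1 symbol, 0 ε).
  p|s — 6 transitions (2 symbol, 4 ε)
  (p|s)* — 10 transitions (2 symbol, 8 ε)
  p|q — 6 transitions (2 symbol, 4 ε)
  p(p|s)*(p|q) — 17 transitions (5 symbol, 12 ε)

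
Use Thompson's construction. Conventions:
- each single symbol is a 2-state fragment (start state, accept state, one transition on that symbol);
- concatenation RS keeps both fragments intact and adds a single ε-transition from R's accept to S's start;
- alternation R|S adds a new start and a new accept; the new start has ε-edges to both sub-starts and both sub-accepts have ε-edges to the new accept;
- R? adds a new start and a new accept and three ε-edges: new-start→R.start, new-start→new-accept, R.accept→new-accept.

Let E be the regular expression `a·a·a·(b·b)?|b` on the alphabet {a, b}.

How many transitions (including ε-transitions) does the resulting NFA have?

17

Recursing over subexpressions:
Each of the 6 symbol leaves contributes 1 transition (1 symbol, 0 ε).
  b·b → 3 transitions (2 symbol, 1 ε)
  (b·b)? → 6 transitions (2 symbol, 4 ε)
  a·a·a·(b·b)? → 12 transitions (5 symbol, 7 ε)
  a·a·a·(b·b)?|b → 17 transitions (6 symbol, 11 ε)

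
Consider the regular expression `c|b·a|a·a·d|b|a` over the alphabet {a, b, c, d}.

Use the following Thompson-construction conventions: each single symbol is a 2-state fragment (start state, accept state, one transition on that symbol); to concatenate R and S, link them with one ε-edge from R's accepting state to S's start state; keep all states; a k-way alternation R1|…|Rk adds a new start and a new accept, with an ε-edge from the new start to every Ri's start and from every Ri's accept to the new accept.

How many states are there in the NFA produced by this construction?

18

By structural recursion:
Each of the 8 symbol leaves contributes a 2-state fragment.
  b·a : 4 states
  a·a·d : 6 states
  c|b·a|a·a·d|b|a : 18 states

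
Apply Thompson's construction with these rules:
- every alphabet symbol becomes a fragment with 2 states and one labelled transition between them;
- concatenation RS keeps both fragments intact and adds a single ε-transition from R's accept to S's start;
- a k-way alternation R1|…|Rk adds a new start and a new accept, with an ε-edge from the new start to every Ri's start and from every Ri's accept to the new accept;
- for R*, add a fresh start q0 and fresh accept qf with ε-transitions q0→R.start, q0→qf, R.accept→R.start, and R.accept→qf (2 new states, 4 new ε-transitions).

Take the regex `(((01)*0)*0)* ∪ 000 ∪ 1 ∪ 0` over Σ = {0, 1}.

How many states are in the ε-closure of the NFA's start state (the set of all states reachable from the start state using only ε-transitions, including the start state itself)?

14

Work bottom-up. For each fragment F, track |ε-closure(F.start)| and whether F's accept lies in that closure (i.e. whether F accepts ε). A single-symbol fragment has closure size 1 and does not accept ε.
  01 — |closure| equals the left operand's closure size = 1 (its accept is not ε-reachable, so the closure stops there)
  (01)* — |closure| = 1 (new start) + 1 (body) + 1 (new accept) = 3
  (01)*0 — |closure| = 3 + 1 = 4 (closure spills across the concat boundary because the left factor accepts ε)
  ((01)*0)* — |closure| = 1 (new start) + 4 (body) + 1 (new accept) = 6
  ((01)*0)*0 — the left operand accepts ε, so the closure extends into the next operand (via the concat ε-link); |closure| = 6 + 1 = 7
  (((01)*0)*0)* — |closure| = 1 (new start) + 7 (body) + 1 (new accept) = 9
  000 — |closure| equals the left operand's closure size = 1 (its accept is not ε-reachable, so the closure stops there)
  (((01)*0)*0)* ∪ 000 ∪ 1 ∪ 0 — |closure| = 1 (new start) + (9 + 1 + 1 + 1) + 1 (new accept, since some branch ε-reaches its own accept) = 14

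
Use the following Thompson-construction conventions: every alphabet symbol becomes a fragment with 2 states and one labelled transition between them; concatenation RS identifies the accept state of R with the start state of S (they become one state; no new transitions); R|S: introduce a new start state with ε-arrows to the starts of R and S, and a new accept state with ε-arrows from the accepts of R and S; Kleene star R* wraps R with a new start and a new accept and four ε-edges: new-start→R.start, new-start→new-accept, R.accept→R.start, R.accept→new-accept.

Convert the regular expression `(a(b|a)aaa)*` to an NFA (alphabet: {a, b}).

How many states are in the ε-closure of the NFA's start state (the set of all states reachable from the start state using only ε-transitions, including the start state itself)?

3

Compute the ε-closure size of each fragment's start state recursively; a symbol fragment's start has no outgoing ε-edge, so its closure is just itself (size 1).
  b|a — new start ε-reaches every alternative's start; none of them accept ε, so the new accept is not reached: |closure| = 1 + 1 + 1 = 3
  a(b|a)aaa — |closure| equals the left operand's closure size = 1 (its accept is not ε-reachable, so the closure stops there)
  (a(b|a)aaa)* — new start has ε-edges to the inner start and to the new accept, so |closure| = 2 + 1 = 3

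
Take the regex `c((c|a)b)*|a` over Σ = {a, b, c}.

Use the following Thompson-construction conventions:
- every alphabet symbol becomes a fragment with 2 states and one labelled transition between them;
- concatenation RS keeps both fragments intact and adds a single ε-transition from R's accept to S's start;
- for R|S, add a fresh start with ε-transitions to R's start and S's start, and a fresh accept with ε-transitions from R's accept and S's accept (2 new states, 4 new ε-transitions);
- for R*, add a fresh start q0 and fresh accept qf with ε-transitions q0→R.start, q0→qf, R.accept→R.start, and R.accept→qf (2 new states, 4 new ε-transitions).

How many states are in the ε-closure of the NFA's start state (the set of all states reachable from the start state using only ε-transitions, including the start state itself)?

Let C(F) = |ε-closure(F.start)| within fragment F, and note whether F accepts ε. Symbol fragments have C = 1 and do not accept ε. Then:
  c|a — new start ε-reaches every alternative's start; none of them accept ε, so the new accept is not reached: |closure| = 1 + 1 + 1 = 3
  (c|a)b — |closure| equals the left operand's closure size = 3 (its accept is not ε-reachable, so the closure stops there)
  ((c|a)b)* — the star's fresh start ε-reaches both the body's start and the fresh accept: |closure| = 2 + 3 = 5
  c((c|a)b)* — |closure| equals the left operand's closure size = 1 (its accept is not ε-reachable, so the closure stops there)
  c((c|a)b)*|a — new start ε-reaches every alternative's start; none of them accept ε, so the new accept is not reached: |closure| = 1 + 1 + 1 = 3

3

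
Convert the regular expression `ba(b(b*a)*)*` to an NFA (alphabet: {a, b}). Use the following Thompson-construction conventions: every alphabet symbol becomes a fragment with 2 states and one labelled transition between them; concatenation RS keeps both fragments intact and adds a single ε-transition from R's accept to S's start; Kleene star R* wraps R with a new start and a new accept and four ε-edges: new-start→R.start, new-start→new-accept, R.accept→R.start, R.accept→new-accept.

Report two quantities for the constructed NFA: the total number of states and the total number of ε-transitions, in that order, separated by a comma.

16, 16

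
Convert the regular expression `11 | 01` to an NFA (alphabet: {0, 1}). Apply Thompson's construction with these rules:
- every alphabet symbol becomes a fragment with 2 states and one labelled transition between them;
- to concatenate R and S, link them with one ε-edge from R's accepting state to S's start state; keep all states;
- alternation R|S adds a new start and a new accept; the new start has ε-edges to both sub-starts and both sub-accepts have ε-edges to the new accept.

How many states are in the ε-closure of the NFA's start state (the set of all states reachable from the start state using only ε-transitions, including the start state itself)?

Let C(F) = |ε-closure(F.start)| within fragment F, and note whether F accepts ε. Symbol fragments have C = 1 and do not accept ε. Then:
  11 — |closure| equals the left operand's closure size = 1 (its accept is not ε-reachable, so the closure stops there)
  01 — same as the first factor's closure: |closure| = 1
  11 | 01 — new start ε-reaches every alternative's start; none of them accept ε, so the new accept is not reached: |closure| = 1 + 1 + 1 = 3

3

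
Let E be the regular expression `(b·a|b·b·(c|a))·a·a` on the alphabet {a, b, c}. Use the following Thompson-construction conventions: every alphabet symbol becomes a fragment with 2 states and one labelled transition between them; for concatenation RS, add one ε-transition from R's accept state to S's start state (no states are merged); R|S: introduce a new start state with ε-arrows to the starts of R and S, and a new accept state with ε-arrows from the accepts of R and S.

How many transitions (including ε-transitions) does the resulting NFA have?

Recursing over subexpressions:
Each of the 8 symbol leaves contributes 1 transition (1 symbol, 0 ε).
  b·a — 3 transitions (2 symbol, 1 ε)
  c|a — 6 transitions (2 symbol, 4 ε)
  b·b·(c|a) — 10 transitions (4 symbol, 6 ε)
  b·a|b·b·(c|a) — 17 transitions (6 symbol, 11 ε)
  (b·a|b·b·(c|a))·a·a — 21 transitions (8 symbol, 13 ε)

21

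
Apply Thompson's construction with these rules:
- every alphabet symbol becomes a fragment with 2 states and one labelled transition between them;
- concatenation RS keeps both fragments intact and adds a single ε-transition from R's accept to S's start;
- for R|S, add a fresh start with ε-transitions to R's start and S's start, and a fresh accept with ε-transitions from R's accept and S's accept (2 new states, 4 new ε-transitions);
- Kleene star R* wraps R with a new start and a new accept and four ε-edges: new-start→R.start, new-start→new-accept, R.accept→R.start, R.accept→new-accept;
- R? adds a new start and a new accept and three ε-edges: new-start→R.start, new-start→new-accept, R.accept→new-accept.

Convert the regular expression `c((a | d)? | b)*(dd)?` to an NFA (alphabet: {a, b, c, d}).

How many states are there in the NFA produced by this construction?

22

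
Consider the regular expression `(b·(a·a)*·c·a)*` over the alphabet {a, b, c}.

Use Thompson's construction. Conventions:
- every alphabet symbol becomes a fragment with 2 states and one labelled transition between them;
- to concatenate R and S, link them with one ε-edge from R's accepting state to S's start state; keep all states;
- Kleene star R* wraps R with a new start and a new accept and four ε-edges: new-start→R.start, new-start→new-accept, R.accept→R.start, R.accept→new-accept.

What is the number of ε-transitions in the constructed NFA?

Bottom-up over the parse tree:
Each of the 5 symbol leaves contributes 0 ε-transitions.
  a·a — 1 ε-transition
  (a·a)* — 5 ε-transitions
  b·(a·a)*·c·a — 8 ε-transitions
  (b·(a·a)*·c·a)* — 12 ε-transitions

12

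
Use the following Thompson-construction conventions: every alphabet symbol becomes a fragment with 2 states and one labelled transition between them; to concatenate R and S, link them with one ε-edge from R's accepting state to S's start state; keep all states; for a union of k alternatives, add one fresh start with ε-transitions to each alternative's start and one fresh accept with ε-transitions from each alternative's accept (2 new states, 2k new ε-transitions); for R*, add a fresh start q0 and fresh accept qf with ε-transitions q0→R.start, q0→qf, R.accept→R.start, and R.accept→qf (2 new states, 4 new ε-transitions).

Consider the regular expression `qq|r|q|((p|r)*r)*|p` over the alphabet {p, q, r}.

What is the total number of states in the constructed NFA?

24

Recursing over subexpressions:
Each of the 8 symbol leaves contributes a 2-state fragment.
  qq — 4 states
  p|r — 6 states
  (p|r)* — 8 states
  (p|r)*r — 10 states
  ((p|r)*r)* — 12 states
  qq|r|q|((p|r)*r)*|p — 24 states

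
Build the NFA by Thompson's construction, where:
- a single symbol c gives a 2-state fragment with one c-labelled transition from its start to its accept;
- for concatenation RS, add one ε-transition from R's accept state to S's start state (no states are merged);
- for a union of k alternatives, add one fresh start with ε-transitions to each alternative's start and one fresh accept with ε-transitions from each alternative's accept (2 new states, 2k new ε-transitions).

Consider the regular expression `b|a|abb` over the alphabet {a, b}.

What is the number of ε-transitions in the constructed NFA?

Bottom-up over the parse tree:
Each of the 5 symbol leaves contributes 0 ε-transitions.
  abb — 2 ε-transitions
  b|a|abb — 8 ε-transitions

8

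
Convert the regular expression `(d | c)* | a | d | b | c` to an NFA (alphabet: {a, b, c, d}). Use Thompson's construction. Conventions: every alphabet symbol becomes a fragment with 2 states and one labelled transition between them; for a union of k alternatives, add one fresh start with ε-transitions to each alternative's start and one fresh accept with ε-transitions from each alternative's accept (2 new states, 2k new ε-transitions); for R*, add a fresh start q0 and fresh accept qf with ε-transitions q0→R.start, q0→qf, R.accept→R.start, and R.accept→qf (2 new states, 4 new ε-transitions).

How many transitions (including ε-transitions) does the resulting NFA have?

24

By structural recursion:
Each of the 6 symbol leaves contributes 1 transition (1 symbol, 0 ε).
  d | c = 6 transitions (2 symbol, 4 ε)
  (d | c)* = 10 transitions (2 symbol, 8 ε)
  (d | c)* | a | d | b | c = 24 transitions (6 symbol, 18 ε)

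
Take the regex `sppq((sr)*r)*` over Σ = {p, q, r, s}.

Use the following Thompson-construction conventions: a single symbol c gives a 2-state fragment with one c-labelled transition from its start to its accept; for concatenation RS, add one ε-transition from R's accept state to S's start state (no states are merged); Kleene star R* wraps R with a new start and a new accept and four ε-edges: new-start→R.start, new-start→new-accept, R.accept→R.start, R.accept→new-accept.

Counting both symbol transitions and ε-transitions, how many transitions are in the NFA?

By structural recursion:
Each of the 7 symbol leaves contributes 1 transition (1 symbol, 0 ε).
  sr : 3 transitions (2 symbol, 1 ε)
  (sr)* : 7 transitions (2 symbol, 5 ε)
  (sr)*r : 9 transitions (3 symbol, 6 ε)
  ((sr)*r)* : 13 transitions (3 symbol, 10 ε)
  sppq((sr)*r)* : 21 transitions (7 symbol, 14 ε)

21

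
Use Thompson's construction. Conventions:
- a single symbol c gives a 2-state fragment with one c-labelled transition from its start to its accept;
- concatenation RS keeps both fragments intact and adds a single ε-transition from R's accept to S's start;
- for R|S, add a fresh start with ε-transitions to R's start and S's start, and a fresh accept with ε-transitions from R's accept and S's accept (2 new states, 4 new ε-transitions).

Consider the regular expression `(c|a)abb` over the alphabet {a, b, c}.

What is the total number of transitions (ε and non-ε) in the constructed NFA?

Recursing over subexpressions:
Each of the 5 symbol leaves contributes 1 transition (1 symbol, 0 ε).
  c|a → 6 transitions (2 symbol, 4 ε)
  (c|a)abb → 12 transitions (5 symbol, 7 ε)

12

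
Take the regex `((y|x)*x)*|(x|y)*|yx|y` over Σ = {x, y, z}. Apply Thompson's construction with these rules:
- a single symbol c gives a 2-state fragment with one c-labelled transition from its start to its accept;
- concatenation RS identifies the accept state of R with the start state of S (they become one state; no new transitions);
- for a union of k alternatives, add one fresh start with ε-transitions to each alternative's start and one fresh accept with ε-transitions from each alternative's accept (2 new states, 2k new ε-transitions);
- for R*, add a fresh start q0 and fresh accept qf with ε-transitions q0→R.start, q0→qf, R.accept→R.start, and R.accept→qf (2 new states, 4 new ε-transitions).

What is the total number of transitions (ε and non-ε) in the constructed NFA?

36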